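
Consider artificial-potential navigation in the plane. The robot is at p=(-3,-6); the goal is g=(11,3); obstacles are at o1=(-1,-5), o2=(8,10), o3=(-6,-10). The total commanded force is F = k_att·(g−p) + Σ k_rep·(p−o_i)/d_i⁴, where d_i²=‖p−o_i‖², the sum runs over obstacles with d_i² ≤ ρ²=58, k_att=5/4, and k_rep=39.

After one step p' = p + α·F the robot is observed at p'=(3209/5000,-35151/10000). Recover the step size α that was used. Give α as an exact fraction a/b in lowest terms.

α = 1/4

F_att = 5/4·(g−p) = 5/4·(14,9) = (17.5000,11.2500)
o1: d²=5 ≤ ρ²=58; F_rep = 39·(-2,-1)/5² = (-3.1200,-1.5600)
o2: d²=377 > ρ²=58 → inactive
o3: d²=25 ≤ ρ²=58; F_rep = 39·(3,4)/25² = (0.1872,0.2496)
F = F_att + ΣF_rep = (14.5672,9.9396)
Δp = p'−p = (3.6418,2.4849); α = Δx/Fx = (18209/5000) / (18209/1250) = 1/4
check: Δy/Fy = (24849/10000) / (24849/2500) = 1/4 ✓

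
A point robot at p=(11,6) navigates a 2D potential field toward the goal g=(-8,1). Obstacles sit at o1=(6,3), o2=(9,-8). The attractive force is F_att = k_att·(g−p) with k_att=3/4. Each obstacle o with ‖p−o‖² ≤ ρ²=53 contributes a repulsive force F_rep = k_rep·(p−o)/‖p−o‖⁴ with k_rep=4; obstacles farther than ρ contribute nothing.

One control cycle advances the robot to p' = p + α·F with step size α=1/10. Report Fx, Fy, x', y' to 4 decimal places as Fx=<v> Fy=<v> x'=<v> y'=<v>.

Fx=-14.2327 Fy=-3.7396 x'=9.5767 y'=5.6260

F_att = 3/4·(g−p) = 3/4·(-19,-5) = (-14.2500,-3.7500)
o1: d²=34 ≤ ρ²=53; F_rep = 4·(5,3)/34² = (0.0173,0.0104)
o2: d²=200 > ρ²=53 → inactive
F = F_att + ΣF_rep = (-14.2327,-3.7396)
p' = p + 1/10·F = (9.5767,5.6260)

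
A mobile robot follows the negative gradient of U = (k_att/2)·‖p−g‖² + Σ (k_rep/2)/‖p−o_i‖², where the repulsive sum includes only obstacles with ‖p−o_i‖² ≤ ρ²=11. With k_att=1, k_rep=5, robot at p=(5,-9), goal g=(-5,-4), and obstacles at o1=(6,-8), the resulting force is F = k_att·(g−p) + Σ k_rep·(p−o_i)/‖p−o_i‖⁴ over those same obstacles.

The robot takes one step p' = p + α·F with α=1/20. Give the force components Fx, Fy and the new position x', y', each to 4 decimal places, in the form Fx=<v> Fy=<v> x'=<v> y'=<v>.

F_att = 1·(g−p) = 1·(-10,5) = (-10.0000,5.0000)
o1: d²=2 ≤ ρ²=11; F_rep = 5·(-1,-1)/2² = (-1.2500,-1.2500)
F = F_att + ΣF_rep = (-11.2500,3.7500)
p' = p + 1/20·F = (4.4375,-8.8125)

Fx=-11.2500 Fy=3.7500 x'=4.4375 y'=-8.8125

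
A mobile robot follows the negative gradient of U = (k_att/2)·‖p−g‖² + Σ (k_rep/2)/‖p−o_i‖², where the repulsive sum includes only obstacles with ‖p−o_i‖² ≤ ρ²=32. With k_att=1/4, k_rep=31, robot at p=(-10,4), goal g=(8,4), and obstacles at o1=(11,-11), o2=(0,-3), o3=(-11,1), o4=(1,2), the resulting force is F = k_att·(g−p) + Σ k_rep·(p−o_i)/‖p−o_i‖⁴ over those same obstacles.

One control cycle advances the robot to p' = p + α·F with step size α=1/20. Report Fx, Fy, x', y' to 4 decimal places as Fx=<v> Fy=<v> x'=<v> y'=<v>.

F_att = 1/4·(g−p) = 1/4·(18,0) = (4.5000,0.0000)
o1: d²=666 > ρ²=32 → inactive
o2: d²=149 > ρ²=32 → inactive
o3: d²=10 ≤ ρ²=32; F_rep = 31·(1,3)/10² = (0.3100,0.9300)
o4: d²=125 > ρ²=32 → inactive
F = F_att + ΣF_rep = (4.8100,0.9300)
p' = p + 1/20·F = (-9.7595,4.0465)

Fx=4.8100 Fy=0.9300 x'=-9.7595 y'=4.0465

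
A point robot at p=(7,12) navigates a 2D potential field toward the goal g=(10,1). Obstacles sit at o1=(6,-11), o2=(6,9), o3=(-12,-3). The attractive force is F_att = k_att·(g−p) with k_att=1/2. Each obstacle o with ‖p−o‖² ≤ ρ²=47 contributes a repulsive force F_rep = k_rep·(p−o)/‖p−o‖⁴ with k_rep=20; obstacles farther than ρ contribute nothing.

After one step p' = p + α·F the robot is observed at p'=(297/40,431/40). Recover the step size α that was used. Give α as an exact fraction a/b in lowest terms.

F_att = 1/2·(g−p) = 1/2·(3,-11) = (1.5000,-5.5000)
o1: d²=530 > ρ²=47 → inactive
o2: d²=10 ≤ ρ²=47; F_rep = 20·(1,3)/10² = (0.2000,0.6000)
o3: d²=586 > ρ²=47 → inactive
F = F_att + ΣF_rep = (1.7000,-4.9000)
Δp = p'−p = (0.4250,-1.2250); α = Δx/Fx = (17/40) / (17/10) = 1/4
check: Δy/Fy = (-49/40) / (-49/10) = 1/4 ✓

α = 1/4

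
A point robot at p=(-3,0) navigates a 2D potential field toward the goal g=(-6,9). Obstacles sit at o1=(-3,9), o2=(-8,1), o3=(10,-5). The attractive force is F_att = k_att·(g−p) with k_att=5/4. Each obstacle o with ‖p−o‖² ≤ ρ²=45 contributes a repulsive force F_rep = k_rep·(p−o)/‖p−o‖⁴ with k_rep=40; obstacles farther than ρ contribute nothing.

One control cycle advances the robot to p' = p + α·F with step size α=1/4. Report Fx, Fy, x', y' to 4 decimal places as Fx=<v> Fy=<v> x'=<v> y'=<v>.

F_att = 5/4·(g−p) = 5/4·(-3,9) = (-3.7500,11.2500)
o1: d²=81 > ρ²=45 → inactive
o2: d²=26 ≤ ρ²=45; F_rep = 40·(5,-1)/26² = (0.2959,-0.0592)
o3: d²=194 > ρ²=45 → inactive
F = F_att + ΣF_rep = (-3.4541,11.1908)
p' = p + 1/4·F = (-3.8635,2.7977)

Fx=-3.4541 Fy=11.1908 x'=-3.8635 y'=2.7977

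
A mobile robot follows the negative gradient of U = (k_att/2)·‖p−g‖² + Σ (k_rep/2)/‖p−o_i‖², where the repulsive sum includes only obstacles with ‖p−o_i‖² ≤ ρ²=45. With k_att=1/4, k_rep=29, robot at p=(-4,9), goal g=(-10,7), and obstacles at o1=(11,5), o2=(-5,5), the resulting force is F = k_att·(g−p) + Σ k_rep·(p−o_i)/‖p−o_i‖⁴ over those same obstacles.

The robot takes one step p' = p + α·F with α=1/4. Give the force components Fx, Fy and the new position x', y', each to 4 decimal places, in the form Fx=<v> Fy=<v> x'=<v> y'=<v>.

Fx=-1.3997 Fy=-0.0986 x'=-4.3499 y'=8.9753

F_att = 1/4·(g−p) = 1/4·(-6,-2) = (-1.5000,-0.5000)
o1: d²=241 > ρ²=45 → inactive
o2: d²=17 ≤ ρ²=45; F_rep = 29·(1,4)/17² = (0.1003,0.4014)
F = F_att + ΣF_rep = (-1.3997,-0.0986)
p' = p + 1/4·F = (-4.3499,8.9753)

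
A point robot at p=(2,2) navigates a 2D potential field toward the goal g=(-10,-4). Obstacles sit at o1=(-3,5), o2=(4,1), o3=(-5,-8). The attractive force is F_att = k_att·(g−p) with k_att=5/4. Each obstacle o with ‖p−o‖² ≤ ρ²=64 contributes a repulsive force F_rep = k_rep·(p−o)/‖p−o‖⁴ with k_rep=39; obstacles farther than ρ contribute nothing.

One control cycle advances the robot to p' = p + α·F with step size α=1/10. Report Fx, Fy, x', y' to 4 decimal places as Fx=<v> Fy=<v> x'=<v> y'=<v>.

F_att = 5/4·(g−p) = 5/4·(-12,-6) = (-15.0000,-7.5000)
o1: d²=34 ≤ ρ²=64; F_rep = 39·(5,-3)/34² = (0.1687,-0.1012)
o2: d²=5 ≤ ρ²=64; F_rep = 39·(-2,1)/5² = (-3.1200,1.5600)
o3: d²=149 > ρ²=64 → inactive
F = F_att + ΣF_rep = (-17.9513,-6.0412)
p' = p + 1/10·F = (0.2049,1.3959)

Fx=-17.9513 Fy=-6.0412 x'=0.2049 y'=1.3959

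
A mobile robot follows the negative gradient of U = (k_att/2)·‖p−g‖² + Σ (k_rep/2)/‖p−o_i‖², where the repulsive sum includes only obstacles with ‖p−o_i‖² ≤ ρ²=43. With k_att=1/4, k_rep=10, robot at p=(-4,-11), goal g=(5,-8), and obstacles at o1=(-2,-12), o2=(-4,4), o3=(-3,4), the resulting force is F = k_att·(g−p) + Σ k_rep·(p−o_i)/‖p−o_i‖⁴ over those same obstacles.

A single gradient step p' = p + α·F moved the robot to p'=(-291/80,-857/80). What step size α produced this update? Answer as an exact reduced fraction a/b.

α = 1/4

F_att = 1/4·(g−p) = 1/4·(9,3) = (2.2500,0.7500)
o1: d²=5 ≤ ρ²=43; F_rep = 10·(-2,1)/5² = (-0.8000,0.4000)
o2: d²=225 > ρ²=43 → inactive
o3: d²=226 > ρ²=43 → inactive
F = F_att + ΣF_rep = (1.4500,1.1500)
Δp = p'−p = (0.3625,0.2875); α = Δx/Fx = (29/80) / (29/20) = 1/4
check: Δy/Fy = (23/80) / (23/20) = 1/4 ✓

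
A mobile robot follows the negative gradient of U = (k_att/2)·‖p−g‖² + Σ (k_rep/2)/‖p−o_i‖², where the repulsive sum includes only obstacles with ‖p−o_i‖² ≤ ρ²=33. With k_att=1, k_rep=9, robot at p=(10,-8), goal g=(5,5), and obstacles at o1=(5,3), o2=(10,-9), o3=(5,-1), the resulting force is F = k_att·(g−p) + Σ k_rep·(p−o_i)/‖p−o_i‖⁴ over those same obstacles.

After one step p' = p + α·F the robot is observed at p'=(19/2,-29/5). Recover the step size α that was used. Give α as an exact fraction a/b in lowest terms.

α = 1/10

F_att = 1·(g−p) = 1·(-5,13) = (-5.0000,13.0000)
o1: d²=146 > ρ²=33 → inactive
o2: d²=1 ≤ ρ²=33; F_rep = 9·(0,1)/1² = (0.0000,9.0000)
o3: d²=74 > ρ²=33 → inactive
F = F_att + ΣF_rep = (-5.0000,22.0000)
Δp = p'−p = (-0.5000,2.2000); α = Δx/Fx = (-1/2) / (-5) = 1/10
check: Δy/Fy = (11/5) / (22) = 1/10 ✓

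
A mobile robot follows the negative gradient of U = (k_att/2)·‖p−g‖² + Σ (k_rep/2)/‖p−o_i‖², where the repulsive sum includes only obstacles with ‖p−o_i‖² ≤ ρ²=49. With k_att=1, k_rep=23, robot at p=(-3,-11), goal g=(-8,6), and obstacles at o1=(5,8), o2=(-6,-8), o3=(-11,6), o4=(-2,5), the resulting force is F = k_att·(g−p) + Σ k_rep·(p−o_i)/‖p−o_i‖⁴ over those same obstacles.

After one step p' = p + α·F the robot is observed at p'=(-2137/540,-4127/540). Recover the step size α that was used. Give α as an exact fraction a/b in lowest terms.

F_att = 1·(g−p) = 1·(-5,17) = (-5.0000,17.0000)
o1: d²=425 > ρ²=49 → inactive
o2: d²=18 ≤ ρ²=49; F_rep = 23·(3,-3)/18² = (0.2130,-0.2130)
o3: d²=353 > ρ²=49 → inactive
o4: d²=257 > ρ²=49 → inactive
F = F_att + ΣF_rep = (-4.7870,16.7870)
Δp = p'−p = (-0.9574,3.3574); α = Δx/Fx = (-517/540) / (-517/108) = 1/5
check: Δy/Fy = (1813/540) / (1813/108) = 1/5 ✓

α = 1/5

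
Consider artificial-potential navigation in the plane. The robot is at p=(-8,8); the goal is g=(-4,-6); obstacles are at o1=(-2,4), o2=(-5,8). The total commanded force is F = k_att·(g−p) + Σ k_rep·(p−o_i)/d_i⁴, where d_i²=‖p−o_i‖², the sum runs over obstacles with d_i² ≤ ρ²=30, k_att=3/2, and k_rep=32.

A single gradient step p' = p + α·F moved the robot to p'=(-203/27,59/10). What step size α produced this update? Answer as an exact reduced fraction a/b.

α = 1/10

F_att = 3/2·(g−p) = 3/2·(4,-14) = (6.0000,-21.0000)
o1: d²=52 > ρ²=30 → inactive
o2: d²=9 ≤ ρ²=30; F_rep = 32·(-3,0)/9² = (-1.1852,0.0000)
F = F_att + ΣF_rep = (4.8148,-21.0000)
Δp = p'−p = (0.4815,-2.1000); α = Δx/Fx = (13/27) / (130/27) = 1/10
check: Δy/Fy = (-21/10) / (-21) = 1/10 ✓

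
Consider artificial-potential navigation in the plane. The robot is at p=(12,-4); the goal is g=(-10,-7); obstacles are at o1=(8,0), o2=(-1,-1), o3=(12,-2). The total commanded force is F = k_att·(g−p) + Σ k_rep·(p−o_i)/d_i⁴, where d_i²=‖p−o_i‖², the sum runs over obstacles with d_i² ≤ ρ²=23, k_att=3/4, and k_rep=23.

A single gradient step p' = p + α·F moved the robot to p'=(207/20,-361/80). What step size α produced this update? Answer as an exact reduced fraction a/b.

α = 1/10

F_att = 3/4·(g−p) = 3/4·(-22,-3) = (-16.5000,-2.2500)
o1: d²=32 > ρ²=23 → inactive
o2: d²=178 > ρ²=23 → inactive
o3: d²=4 ≤ ρ²=23; F_rep = 23·(0,-2)/4² = (0.0000,-2.8750)
F = F_att + ΣF_rep = (-16.5000,-5.1250)
Δp = p'−p = (-1.6500,-0.5125); α = Δx/Fx = (-33/20) / (-33/2) = 1/10
check: Δy/Fy = (-41/80) / (-41/8) = 1/10 ✓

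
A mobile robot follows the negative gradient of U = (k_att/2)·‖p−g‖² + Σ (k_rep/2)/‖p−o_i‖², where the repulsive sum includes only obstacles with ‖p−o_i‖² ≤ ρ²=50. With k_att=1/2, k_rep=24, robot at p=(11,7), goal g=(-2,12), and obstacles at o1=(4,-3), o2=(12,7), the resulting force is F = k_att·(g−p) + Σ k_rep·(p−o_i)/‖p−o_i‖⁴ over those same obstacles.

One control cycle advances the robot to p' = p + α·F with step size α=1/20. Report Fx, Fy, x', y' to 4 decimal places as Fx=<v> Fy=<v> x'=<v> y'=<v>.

Fx=-30.5000 Fy=2.5000 x'=9.4750 y'=7.1250

F_att = 1/2·(g−p) = 1/2·(-13,5) = (-6.5000,2.5000)
o1: d²=149 > ρ²=50 → inactive
o2: d²=1 ≤ ρ²=50; F_rep = 24·(-1,0)/1² = (-24.0000,0.0000)
F = F_att + ΣF_rep = (-30.5000,2.5000)
p' = p + 1/20·F = (9.4750,7.1250)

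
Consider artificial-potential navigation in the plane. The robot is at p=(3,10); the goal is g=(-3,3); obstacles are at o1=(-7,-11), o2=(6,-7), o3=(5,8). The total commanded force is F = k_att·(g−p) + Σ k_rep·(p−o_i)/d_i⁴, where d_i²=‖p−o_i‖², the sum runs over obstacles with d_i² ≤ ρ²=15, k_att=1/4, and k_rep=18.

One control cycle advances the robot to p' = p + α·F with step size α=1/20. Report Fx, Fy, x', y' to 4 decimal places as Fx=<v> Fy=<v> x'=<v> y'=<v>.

F_att = 1/4·(g−p) = 1/4·(-6,-7) = (-1.5000,-1.7500)
o1: d²=541 > ρ²=15 → inactive
o2: d²=298 > ρ²=15 → inactive
o3: d²=8 ≤ ρ²=15; F_rep = 18·(-2,2)/8² = (-0.5625,0.5625)
F = F_att + ΣF_rep = (-2.0625,-1.1875)
p' = p + 1/20·F = (2.8969,9.9406)

Fx=-2.0625 Fy=-1.1875 x'=2.8969 y'=9.9406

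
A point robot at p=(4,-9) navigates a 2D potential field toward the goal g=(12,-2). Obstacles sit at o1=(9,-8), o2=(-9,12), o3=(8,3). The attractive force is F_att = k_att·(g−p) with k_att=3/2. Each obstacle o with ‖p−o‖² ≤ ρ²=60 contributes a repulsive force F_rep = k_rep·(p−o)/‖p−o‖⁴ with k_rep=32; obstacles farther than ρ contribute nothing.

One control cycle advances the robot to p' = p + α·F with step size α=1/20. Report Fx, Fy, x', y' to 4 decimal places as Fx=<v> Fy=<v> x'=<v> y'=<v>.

F_att = 3/2·(g−p) = 3/2·(8,7) = (12.0000,10.5000)
o1: d²=26 ≤ ρ²=60; F_rep = 32·(-5,-1)/26² = (-0.2367,-0.0473)
o2: d²=610 > ρ²=60 → inactive
o3: d²=160 > ρ²=60 → inactive
F = F_att + ΣF_rep = (11.7633,10.4527)
p' = p + 1/20·F = (4.5882,-8.4774)

Fx=11.7633 Fy=10.4527 x'=4.5882 y'=-8.4774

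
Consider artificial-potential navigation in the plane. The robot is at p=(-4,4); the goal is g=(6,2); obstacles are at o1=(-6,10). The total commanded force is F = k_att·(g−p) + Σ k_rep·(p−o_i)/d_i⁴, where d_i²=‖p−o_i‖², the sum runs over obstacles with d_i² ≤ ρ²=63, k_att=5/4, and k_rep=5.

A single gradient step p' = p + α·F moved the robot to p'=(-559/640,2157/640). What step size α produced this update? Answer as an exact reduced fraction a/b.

F_att = 5/4·(g−p) = 5/4·(10,-2) = (12.5000,-2.5000)
o1: d²=40 ≤ ρ²=63; F_rep = 5·(2,-6)/40² = (0.0063,-0.0187)
F = F_att + ΣF_rep = (12.5062,-2.5187)
Δp = p'−p = (3.1266,-0.6297); α = Δx/Fx = (2001/640) / (2001/160) = 1/4
check: Δy/Fy = (-403/640) / (-403/160) = 1/4 ✓

α = 1/4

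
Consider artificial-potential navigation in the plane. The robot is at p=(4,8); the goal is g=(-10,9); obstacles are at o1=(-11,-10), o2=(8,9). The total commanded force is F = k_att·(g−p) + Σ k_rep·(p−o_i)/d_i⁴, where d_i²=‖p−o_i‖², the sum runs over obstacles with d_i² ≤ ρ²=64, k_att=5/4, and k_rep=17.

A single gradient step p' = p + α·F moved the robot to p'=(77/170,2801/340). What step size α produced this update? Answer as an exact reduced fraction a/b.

α = 1/5

F_att = 5/4·(g−p) = 5/4·(-14,1) = (-17.5000,1.2500)
o1: d²=549 > ρ²=64 → inactive
o2: d²=17 ≤ ρ²=64; F_rep = 17·(-4,-1)/17² = (-0.2353,-0.0588)
F = F_att + ΣF_rep = (-17.7353,1.1912)
Δp = p'−p = (-3.5471,0.2382); α = Δx/Fx = (-603/170) / (-603/34) = 1/5
check: Δy/Fy = (81/340) / (81/68) = 1/5 ✓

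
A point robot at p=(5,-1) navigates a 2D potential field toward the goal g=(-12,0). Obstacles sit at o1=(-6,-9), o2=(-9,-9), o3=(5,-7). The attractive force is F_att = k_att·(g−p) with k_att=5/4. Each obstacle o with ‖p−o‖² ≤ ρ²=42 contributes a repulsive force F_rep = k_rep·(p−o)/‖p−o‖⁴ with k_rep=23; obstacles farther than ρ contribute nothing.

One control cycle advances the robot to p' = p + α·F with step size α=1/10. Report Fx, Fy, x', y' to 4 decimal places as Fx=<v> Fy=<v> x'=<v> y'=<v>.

Fx=-21.2500 Fy=1.3565 x'=2.8750 y'=-0.8644

F_att = 5/4·(g−p) = 5/4·(-17,1) = (-21.2500,1.2500)
o1: d²=185 > ρ²=42 → inactive
o2: d²=260 > ρ²=42 → inactive
o3: d²=36 ≤ ρ²=42; F_rep = 23·(0,6)/36² = (0.0000,0.1065)
F = F_att + ΣF_rep = (-21.2500,1.3565)
p' = p + 1/10·F = (2.8750,-0.8644)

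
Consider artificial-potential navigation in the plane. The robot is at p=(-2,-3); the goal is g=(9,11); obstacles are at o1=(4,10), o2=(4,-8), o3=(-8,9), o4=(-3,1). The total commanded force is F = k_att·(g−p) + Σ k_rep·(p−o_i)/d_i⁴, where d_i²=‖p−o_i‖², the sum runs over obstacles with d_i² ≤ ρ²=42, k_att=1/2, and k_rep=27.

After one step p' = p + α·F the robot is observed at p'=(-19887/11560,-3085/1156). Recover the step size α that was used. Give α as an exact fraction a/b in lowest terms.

F_att = 1/2·(g−p) = 1/2·(11,14) = (5.5000,7.0000)
o1: d²=205 > ρ²=42 → inactive
o2: d²=61 > ρ²=42 → inactive
o3: d²=180 > ρ²=42 → inactive
o4: d²=17 ≤ ρ²=42; F_rep = 27·(1,-4)/17² = (0.0934,-0.3737)
F = F_att + ΣF_rep = (5.5934,6.6263)
Δp = p'−p = (0.2797,0.3313); α = Δx/Fx = (3233/11560) / (3233/578) = 1/20
check: Δy/Fy = (383/1156) / (1915/289) = 1/20 ✓

α = 1/20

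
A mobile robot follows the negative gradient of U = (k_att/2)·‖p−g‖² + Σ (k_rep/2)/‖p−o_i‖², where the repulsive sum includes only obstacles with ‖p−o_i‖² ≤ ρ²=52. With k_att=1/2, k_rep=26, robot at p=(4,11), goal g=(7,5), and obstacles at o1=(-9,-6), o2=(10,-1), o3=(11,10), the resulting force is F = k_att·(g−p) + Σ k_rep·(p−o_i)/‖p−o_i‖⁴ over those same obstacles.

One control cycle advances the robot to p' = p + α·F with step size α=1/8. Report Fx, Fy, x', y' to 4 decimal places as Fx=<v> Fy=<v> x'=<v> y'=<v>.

Fx=1.4272 Fy=-2.9896 x'=4.1784 y'=10.6263

F_att = 1/2·(g−p) = 1/2·(3,-6) = (1.5000,-3.0000)
o1: d²=458 > ρ²=52 → inactive
o2: d²=180 > ρ²=52 → inactive
o3: d²=50 ≤ ρ²=52; F_rep = 26·(-7,1)/50² = (-0.0728,0.0104)
F = F_att + ΣF_rep = (1.4272,-2.9896)
p' = p + 1/8·F = (4.1784,10.6263)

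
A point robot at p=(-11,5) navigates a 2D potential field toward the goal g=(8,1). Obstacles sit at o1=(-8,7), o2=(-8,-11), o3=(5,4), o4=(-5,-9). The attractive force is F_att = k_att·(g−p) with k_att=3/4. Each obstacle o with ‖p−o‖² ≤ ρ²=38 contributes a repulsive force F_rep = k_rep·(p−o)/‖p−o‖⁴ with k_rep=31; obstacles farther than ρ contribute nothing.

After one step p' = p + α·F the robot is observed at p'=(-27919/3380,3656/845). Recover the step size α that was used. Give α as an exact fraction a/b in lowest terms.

α = 1/5

F_att = 3/4·(g−p) = 3/4·(19,-4) = (14.2500,-3.0000)
o1: d²=13 ≤ ρ²=38; F_rep = 31·(-3,-2)/13² = (-0.5503,-0.3669)
o2: d²=265 > ρ²=38 → inactive
o3: d²=257 > ρ²=38 → inactive
o4: d²=232 > ρ²=38 → inactive
F = F_att + ΣF_rep = (13.6997,-3.3669)
Δp = p'−p = (2.7399,-0.6734); α = Δx/Fx = (9261/3380) / (9261/676) = 1/5
check: Δy/Fy = (-569/845) / (-569/169) = 1/5 ✓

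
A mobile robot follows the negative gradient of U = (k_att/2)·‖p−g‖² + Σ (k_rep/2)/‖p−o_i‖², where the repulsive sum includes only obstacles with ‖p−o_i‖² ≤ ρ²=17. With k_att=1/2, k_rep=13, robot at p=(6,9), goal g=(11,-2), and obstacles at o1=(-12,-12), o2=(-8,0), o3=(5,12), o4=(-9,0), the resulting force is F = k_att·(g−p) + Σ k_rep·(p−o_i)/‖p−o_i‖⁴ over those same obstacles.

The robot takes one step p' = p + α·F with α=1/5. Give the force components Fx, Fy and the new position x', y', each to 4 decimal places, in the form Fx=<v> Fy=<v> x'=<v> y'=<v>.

Fx=2.6300 Fy=-5.8900 x'=6.5260 y'=7.8220

F_att = 1/2·(g−p) = 1/2·(5,-11) = (2.5000,-5.5000)
o1: d²=765 > ρ²=17 → inactive
o2: d²=277 > ρ²=17 → inactive
o3: d²=10 ≤ ρ²=17; F_rep = 13·(1,-3)/10² = (0.1300,-0.3900)
o4: d²=306 > ρ²=17 → inactive
F = F_att + ΣF_rep = (2.6300,-5.8900)
p' = p + 1/5·F = (6.5260,7.8220)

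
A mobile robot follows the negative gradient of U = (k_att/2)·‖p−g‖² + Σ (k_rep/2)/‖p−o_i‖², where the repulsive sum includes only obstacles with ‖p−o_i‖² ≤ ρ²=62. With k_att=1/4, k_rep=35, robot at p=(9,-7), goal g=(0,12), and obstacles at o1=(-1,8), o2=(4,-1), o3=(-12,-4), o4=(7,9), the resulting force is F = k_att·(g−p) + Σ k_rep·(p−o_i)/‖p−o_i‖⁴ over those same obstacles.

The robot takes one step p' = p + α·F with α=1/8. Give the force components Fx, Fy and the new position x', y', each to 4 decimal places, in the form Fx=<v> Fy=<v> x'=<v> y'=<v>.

F_att = 1/4·(g−p) = 1/4·(-9,19) = (-2.2500,4.7500)
o1: d²=325 > ρ²=62 → inactive
o2: d²=61 ≤ ρ²=62; F_rep = 35·(5,-6)/61² = (0.0470,-0.0564)
o3: d²=450 > ρ²=62 → inactive
o4: d²=260 > ρ²=62 → inactive
F = F_att + ΣF_rep = (-2.2030,4.6936)
p' = p + 1/8·F = (8.7246,-6.4133)

Fx=-2.2030 Fy=4.6936 x'=8.7246 y'=-6.4133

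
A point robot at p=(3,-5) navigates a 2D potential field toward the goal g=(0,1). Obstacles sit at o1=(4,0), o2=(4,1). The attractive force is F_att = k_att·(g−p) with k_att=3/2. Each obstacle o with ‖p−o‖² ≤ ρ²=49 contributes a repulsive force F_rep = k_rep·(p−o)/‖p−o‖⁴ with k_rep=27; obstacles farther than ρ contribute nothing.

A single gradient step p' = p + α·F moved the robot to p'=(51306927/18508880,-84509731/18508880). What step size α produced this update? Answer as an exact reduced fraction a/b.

F_att = 3/2·(g−p) = 3/2·(-3,6) = (-4.5000,9.0000)
o1: d²=26 ≤ ρ²=49; F_rep = 27·(-1,-5)/26² = (-0.0399,-0.1997)
o2: d²=37 ≤ ρ²=49; F_rep = 27·(-1,-6)/37² = (-0.0197,-0.1183)
F = F_att + ΣF_rep = (-4.5597,8.6820)
Δp = p'−p = (-0.2280,0.4341); α = Δx/Fx = (-4219713/18508880) / (-4219713/925444) = 1/20
check: Δy/Fy = (8034669/18508880) / (8034669/925444) = 1/20 ✓

α = 1/20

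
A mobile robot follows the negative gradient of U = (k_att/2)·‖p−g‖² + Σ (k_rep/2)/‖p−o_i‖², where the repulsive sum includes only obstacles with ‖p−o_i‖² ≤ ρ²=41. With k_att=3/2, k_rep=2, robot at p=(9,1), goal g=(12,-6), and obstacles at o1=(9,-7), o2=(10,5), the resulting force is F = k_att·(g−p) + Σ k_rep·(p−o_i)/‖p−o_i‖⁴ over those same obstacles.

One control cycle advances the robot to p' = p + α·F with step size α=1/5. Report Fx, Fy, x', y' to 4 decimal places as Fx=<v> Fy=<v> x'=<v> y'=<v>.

Fx=4.4931 Fy=-10.5277 x'=9.8986 y'=-1.1055

F_att = 3/2·(g−p) = 3/2·(3,-7) = (4.5000,-10.5000)
o1: d²=64 > ρ²=41 → inactive
o2: d²=17 ≤ ρ²=41; F_rep = 2·(-1,-4)/17² = (-0.0069,-0.0277)
F = F_att + ΣF_rep = (4.4931,-10.5277)
p' = p + 1/5·F = (9.8986,-1.1055)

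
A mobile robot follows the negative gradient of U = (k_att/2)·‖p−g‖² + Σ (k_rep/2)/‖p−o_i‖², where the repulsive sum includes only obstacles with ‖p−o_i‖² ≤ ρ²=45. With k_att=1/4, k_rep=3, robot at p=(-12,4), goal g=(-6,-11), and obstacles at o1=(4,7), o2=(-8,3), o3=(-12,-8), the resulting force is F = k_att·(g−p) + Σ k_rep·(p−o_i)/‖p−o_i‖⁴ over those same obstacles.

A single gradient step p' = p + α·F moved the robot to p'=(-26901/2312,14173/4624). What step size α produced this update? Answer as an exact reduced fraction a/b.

α = 1/4

F_att = 1/4·(g−p) = 1/4·(6,-15) = (1.5000,-3.7500)
o1: d²=265 > ρ²=45 → inactive
o2: d²=17 ≤ ρ²=45; F_rep = 3·(-4,1)/17² = (-0.0415,0.0104)
o3: d²=144 > ρ²=45 → inactive
F = F_att + ΣF_rep = (1.4585,-3.7396)
Δp = p'−p = (0.3646,-0.9349); α = Δx/Fx = (843/2312) / (843/578) = 1/4
check: Δy/Fy = (-4323/4624) / (-4323/1156) = 1/4 ✓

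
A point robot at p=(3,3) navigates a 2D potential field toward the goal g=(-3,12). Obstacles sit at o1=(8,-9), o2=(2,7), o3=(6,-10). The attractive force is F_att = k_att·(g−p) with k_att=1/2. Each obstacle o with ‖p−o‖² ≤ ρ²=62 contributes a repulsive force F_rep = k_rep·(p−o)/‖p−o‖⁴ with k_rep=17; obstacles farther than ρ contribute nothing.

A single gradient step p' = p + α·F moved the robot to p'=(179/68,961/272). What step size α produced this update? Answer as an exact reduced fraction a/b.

F_att = 1/2·(g−p) = 1/2·(-6,9) = (-3.0000,4.5000)
o1: d²=169 > ρ²=62 → inactive
o2: d²=17 ≤ ρ²=62; F_rep = 17·(1,-4)/17² = (0.0588,-0.2353)
o3: d²=178 > ρ²=62 → inactive
F = F_att + ΣF_rep = (-2.9412,4.2647)
Δp = p'−p = (-0.3676,0.5331); α = Δx/Fx = (-25/68) / (-50/17) = 1/8
check: Δy/Fy = (145/272) / (145/34) = 1/8 ✓

α = 1/8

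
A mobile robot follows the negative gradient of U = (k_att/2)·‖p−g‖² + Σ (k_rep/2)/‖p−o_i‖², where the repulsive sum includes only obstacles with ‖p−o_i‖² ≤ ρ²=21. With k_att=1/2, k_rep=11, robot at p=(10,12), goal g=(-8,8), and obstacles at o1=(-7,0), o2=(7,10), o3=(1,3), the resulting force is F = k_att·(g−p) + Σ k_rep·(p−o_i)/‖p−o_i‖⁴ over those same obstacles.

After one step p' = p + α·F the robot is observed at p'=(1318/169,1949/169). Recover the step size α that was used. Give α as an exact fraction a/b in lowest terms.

α = 1/4

F_att = 1/2·(g−p) = 1/2·(-18,-4) = (-9.0000,-2.0000)
o1: d²=433 > ρ²=21 → inactive
o2: d²=13 ≤ ρ²=21; F_rep = 11·(3,2)/13² = (0.1953,0.1302)
o3: d²=162 > ρ²=21 → inactive
F = F_att + ΣF_rep = (-8.8047,-1.8698)
Δp = p'−p = (-2.2012,-0.4675); α = Δx/Fx = (-372/169) / (-1488/169) = 1/4
check: Δy/Fy = (-79/169) / (-316/169) = 1/4 ✓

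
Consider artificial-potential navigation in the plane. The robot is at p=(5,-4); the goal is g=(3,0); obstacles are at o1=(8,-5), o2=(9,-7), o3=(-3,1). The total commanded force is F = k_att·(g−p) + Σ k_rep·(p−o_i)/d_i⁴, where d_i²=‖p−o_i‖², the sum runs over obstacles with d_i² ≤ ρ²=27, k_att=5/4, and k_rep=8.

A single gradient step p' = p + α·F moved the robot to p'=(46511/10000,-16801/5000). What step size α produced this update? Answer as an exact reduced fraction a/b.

F_att = 5/4·(g−p) = 5/4·(-2,4) = (-2.5000,5.0000)
o1: d²=10 ≤ ρ²=27; F_rep = 8·(-3,1)/10² = (-0.2400,0.0800)
o2: d²=25 ≤ ρ²=27; F_rep = 8·(-4,3)/25² = (-0.0512,0.0384)
o3: d²=89 > ρ²=27 → inactive
F = F_att + ΣF_rep = (-2.7912,5.1184)
Δp = p'−p = (-0.3489,0.6398); α = Δx/Fx = (-3489/10000) / (-3489/1250) = 1/8
check: Δy/Fy = (3199/5000) / (3199/625) = 1/8 ✓

α = 1/8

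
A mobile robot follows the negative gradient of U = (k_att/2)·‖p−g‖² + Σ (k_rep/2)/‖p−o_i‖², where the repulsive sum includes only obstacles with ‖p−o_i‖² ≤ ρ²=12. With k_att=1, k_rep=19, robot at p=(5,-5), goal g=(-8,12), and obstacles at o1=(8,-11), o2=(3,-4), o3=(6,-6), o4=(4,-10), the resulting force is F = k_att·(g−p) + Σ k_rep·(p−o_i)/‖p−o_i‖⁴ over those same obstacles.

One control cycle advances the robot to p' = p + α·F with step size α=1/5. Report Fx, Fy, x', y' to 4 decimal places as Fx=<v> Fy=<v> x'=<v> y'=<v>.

Fx=-16.2300 Fy=20.9900 x'=1.7540 y'=-0.8020

F_att = 1·(g−p) = 1·(-13,17) = (-13.0000,17.0000)
o1: d²=45 > ρ²=12 → inactive
o2: d²=5 ≤ ρ²=12; F_rep = 19·(2,-1)/5² = (1.5200,-0.7600)
o3: d²=2 ≤ ρ²=12; F_rep = 19·(-1,1)/2² = (-4.7500,4.7500)
o4: d²=26 > ρ²=12 → inactive
F = F_att + ΣF_rep = (-16.2300,20.9900)
p' = p + 1/5·F = (1.7540,-0.8020)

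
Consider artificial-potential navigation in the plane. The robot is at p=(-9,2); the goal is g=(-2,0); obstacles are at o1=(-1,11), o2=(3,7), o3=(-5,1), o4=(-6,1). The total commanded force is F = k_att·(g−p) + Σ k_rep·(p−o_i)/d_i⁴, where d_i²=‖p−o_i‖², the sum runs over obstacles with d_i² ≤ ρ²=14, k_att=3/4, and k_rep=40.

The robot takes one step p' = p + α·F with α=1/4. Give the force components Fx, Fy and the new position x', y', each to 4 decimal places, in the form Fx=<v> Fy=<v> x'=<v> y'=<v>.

Fx=4.0500 Fy=-1.1000 x'=-7.9875 y'=1.7250

F_att = 3/4·(g−p) = 3/4·(7,-2) = (5.2500,-1.5000)
o1: d²=145 > ρ²=14 → inactive
o2: d²=169 > ρ²=14 → inactive
o3: d²=17 > ρ²=14 → inactive
o4: d²=10 ≤ ρ²=14; F_rep = 40·(-3,1)/10² = (-1.2000,0.4000)
F = F_att + ΣF_rep = (4.0500,-1.1000)
p' = p + 1/4·F = (-7.9875,1.7250)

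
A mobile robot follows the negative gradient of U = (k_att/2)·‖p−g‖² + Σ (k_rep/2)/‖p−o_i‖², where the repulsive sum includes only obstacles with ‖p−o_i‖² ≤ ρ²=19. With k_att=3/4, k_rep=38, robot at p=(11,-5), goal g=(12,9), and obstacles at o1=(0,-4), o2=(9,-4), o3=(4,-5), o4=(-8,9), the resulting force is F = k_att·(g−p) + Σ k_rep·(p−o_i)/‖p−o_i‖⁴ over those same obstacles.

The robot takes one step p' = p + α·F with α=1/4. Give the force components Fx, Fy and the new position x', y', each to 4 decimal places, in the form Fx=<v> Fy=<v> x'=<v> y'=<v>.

F_att = 3/4·(g−p) = 3/4·(1,14) = (0.7500,10.5000)
o1: d²=122 > ρ²=19 → inactive
o2: d²=5 ≤ ρ²=19; F_rep = 38·(2,-1)/5² = (3.0400,-1.5200)
o3: d²=49 > ρ²=19 → inactive
o4: d²=557 > ρ²=19 → inactive
F = F_att + ΣF_rep = (3.7900,8.9800)
p' = p + 1/4·F = (11.9475,-2.7550)

Fx=3.7900 Fy=8.9800 x'=11.9475 y'=-2.7550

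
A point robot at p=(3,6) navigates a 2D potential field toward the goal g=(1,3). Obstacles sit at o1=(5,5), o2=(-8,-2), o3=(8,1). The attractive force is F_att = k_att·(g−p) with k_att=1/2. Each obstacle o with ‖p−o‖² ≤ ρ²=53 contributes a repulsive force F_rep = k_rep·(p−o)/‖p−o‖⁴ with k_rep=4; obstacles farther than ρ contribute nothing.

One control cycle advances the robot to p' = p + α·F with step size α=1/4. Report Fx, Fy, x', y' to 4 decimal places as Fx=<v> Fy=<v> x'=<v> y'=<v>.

Fx=-1.3280 Fy=-1.3320 x'=2.6680 y'=5.6670

F_att = 1/2·(g−p) = 1/2·(-2,-3) = (-1.0000,-1.5000)
o1: d²=5 ≤ ρ²=53; F_rep = 4·(-2,1)/5² = (-0.3200,0.1600)
o2: d²=185 > ρ²=53 → inactive
o3: d²=50 ≤ ρ²=53; F_rep = 4·(-5,5)/50² = (-0.0080,0.0080)
F = F_att + ΣF_rep = (-1.3280,-1.3320)
p' = p + 1/4·F = (2.6680,5.6670)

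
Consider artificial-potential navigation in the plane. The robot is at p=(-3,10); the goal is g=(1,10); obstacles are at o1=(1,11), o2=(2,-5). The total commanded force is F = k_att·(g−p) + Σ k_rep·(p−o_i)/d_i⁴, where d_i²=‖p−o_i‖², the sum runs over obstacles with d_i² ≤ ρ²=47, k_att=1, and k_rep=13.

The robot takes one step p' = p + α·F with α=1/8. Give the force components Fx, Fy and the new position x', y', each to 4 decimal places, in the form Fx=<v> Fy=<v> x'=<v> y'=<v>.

F_att = 1·(g−p) = 1·(4,0) = (4.0000,0.0000)
o1: d²=17 ≤ ρ²=47; F_rep = 13·(-4,-1)/17² = (-0.1799,-0.0450)
o2: d²=250 > ρ²=47 → inactive
F = F_att + ΣF_rep = (3.8201,-0.0450)
p' = p + 1/8·F = (-2.5225,9.9944)

Fx=3.8201 Fy=-0.0450 x'=-2.5225 y'=9.9944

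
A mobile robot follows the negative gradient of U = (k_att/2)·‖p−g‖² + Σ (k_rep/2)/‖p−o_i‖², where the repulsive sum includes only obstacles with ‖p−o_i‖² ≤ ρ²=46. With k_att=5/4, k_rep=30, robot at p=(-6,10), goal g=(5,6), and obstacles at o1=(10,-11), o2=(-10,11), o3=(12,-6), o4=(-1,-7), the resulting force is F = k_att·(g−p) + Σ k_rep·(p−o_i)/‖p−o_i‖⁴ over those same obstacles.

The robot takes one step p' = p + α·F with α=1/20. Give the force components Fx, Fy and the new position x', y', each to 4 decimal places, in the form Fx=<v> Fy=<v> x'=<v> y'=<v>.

F_att = 5/4·(g−p) = 5/4·(11,-4) = (13.7500,-5.0000)
o1: d²=697 > ρ²=46 → inactive
o2: d²=17 ≤ ρ²=46; F_rep = 30·(4,-1)/17² = (0.4152,-0.1038)
o3: d²=580 > ρ²=46 → inactive
o4: d²=314 > ρ²=46 → inactive
F = F_att + ΣF_rep = (14.1652,-5.1038)
p' = p + 1/20·F = (-5.2917,9.7448)

Fx=14.1652 Fy=-5.1038 x'=-5.2917 y'=9.7448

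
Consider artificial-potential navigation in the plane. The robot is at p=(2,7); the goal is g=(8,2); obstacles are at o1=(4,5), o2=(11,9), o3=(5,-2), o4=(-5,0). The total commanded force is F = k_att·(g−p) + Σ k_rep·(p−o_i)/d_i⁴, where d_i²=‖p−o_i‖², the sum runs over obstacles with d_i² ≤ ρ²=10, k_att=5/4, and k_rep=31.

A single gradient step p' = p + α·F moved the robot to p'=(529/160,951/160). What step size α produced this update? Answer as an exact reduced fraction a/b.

α = 1/5

F_att = 5/4·(g−p) = 5/4·(6,-5) = (7.5000,-6.2500)
o1: d²=8 ≤ ρ²=10; F_rep = 31·(-2,2)/8² = (-0.9688,0.9688)
o2: d²=85 > ρ²=10 → inactive
o3: d²=90 > ρ²=10 → inactive
o4: d²=98 > ρ²=10 → inactive
F = F_att + ΣF_rep = (6.5312,-5.2812)
Δp = p'−p = (1.3062,-1.0562); α = Δx/Fx = (209/160) / (209/32) = 1/5
check: Δy/Fy = (-169/160) / (-169/32) = 1/5 ✓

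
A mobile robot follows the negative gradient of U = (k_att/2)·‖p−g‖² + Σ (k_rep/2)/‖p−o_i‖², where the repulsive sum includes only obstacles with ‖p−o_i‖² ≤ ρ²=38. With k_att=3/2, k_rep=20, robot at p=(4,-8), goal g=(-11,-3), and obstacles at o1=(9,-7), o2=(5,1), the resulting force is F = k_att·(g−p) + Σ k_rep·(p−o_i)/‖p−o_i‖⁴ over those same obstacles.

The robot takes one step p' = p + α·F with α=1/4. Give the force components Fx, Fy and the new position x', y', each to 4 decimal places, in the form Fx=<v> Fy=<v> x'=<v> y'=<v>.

Fx=-22.6479 Fy=7.4704 x'=-1.6620 y'=-6.1324

F_att = 3/2·(g−p) = 3/2·(-15,5) = (-22.5000,7.5000)
o1: d²=26 ≤ ρ²=38; F_rep = 20·(-5,-1)/26² = (-0.1479,-0.0296)
o2: d²=82 > ρ²=38 → inactive
F = F_att + ΣF_rep = (-22.6479,7.4704)
p' = p + 1/4·F = (-1.6620,-6.1324)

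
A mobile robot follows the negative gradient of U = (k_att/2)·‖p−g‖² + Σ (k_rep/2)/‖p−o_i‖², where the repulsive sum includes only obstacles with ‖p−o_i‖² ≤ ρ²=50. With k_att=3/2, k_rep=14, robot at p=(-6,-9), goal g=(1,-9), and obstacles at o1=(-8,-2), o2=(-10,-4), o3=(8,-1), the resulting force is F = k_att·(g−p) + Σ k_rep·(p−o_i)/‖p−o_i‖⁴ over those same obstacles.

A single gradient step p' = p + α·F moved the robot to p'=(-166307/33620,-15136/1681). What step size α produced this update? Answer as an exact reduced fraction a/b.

α = 1/10

F_att = 3/2·(g−p) = 3/2·(7,0) = (10.5000,0.0000)
o1: d²=53 > ρ²=50 → inactive
o2: d²=41 ≤ ρ²=50; F_rep = 14·(4,-5)/41² = (0.0333,-0.0416)
o3: d²=260 > ρ²=50 → inactive
F = F_att + ΣF_rep = (10.5333,-0.0416)
Δp = p'−p = (1.0533,-0.0042); α = Δx/Fx = (35413/33620) / (35413/3362) = 1/10
check: Δy/Fy = (-7/1681) / (-70/1681) = 1/10 ✓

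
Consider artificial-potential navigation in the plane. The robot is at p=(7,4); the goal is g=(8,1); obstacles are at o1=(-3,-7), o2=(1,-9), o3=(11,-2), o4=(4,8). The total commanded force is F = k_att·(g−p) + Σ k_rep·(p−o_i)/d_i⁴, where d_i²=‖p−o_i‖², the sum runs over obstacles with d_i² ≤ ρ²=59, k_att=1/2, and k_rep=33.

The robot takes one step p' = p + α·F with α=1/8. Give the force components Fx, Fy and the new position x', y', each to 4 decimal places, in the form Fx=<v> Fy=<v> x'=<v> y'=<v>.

Fx=0.6096 Fy=-1.6380 x'=7.0762 y'=3.7953

F_att = 1/2·(g−p) = 1/2·(1,-3) = (0.5000,-1.5000)
o1: d²=221 > ρ²=59 → inactive
o2: d²=205 > ρ²=59 → inactive
o3: d²=52 ≤ ρ²=59; F_rep = 33·(-4,6)/52² = (-0.0488,0.0732)
o4: d²=25 ≤ ρ²=59; F_rep = 33·(3,-4)/25² = (0.1584,-0.2112)
F = F_att + ΣF_rep = (0.6096,-1.6380)
p' = p + 1/8·F = (7.0762,3.7953)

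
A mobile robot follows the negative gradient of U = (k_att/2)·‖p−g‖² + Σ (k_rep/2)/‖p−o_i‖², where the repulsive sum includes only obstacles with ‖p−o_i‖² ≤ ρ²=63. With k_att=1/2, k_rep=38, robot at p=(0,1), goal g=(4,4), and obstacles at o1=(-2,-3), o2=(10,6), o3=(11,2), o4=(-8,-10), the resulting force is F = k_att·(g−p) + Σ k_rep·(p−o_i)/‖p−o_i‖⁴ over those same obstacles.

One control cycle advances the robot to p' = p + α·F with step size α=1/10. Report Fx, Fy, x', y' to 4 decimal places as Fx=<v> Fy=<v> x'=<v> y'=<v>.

F_att = 1/2·(g−p) = 1/2·(4,3) = (2.0000,1.5000)
o1: d²=20 ≤ ρ²=63; F_rep = 38·(2,4)/20² = (0.1900,0.3800)
o2: d²=125 > ρ²=63 → inactive
o3: d²=122 > ρ²=63 → inactive
o4: d²=185 > ρ²=63 → inactive
F = F_att + ΣF_rep = (2.1900,1.8800)
p' = p + 1/10·F = (0.2190,1.1880)

Fx=2.1900 Fy=1.8800 x'=0.2190 y'=1.1880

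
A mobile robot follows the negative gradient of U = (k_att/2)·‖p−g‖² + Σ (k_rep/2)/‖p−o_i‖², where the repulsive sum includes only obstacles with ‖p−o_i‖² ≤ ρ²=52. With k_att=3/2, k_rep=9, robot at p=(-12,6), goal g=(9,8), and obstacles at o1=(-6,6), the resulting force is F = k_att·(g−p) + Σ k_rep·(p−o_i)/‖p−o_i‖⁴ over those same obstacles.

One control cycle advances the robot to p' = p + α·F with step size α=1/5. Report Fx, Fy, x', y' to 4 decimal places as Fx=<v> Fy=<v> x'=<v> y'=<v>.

F_att = 3/2·(g−p) = 3/2·(21,2) = (31.5000,3.0000)
o1: d²=36 ≤ ρ²=52; F_rep = 9·(-6,0)/36² = (-0.0417,0.0000)
F = F_att + ΣF_rep = (31.4583,3.0000)
p' = p + 1/5·F = (-5.7083,6.6000)

Fx=31.4583 Fy=3.0000 x'=-5.7083 y'=6.6000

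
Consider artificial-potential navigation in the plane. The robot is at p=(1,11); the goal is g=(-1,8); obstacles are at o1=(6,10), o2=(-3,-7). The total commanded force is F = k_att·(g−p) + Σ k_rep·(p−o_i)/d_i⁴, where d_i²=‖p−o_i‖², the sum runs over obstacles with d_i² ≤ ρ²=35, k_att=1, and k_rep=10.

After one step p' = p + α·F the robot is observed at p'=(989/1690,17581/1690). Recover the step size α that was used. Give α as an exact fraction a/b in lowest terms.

α = 1/5

F_att = 1·(g−p) = 1·(-2,-3) = (-2.0000,-3.0000)
o1: d²=26 ≤ ρ²=35; F_rep = 10·(-5,1)/26² = (-0.0740,0.0148)
o2: d²=340 > ρ²=35 → inactive
F = F_att + ΣF_rep = (-2.0740,-2.9852)
Δp = p'−p = (-0.4148,-0.5970); α = Δx/Fx = (-701/1690) / (-701/338) = 1/5
check: Δy/Fy = (-1009/1690) / (-1009/338) = 1/5 ✓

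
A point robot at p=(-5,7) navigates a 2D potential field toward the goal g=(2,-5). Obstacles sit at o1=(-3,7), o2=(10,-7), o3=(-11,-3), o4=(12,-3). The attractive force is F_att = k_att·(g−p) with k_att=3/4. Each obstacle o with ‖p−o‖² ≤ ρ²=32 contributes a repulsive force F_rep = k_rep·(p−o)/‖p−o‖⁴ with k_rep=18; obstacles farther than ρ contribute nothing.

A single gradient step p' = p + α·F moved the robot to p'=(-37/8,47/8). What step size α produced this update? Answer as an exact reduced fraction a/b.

F_att = 3/4·(g−p) = 3/4·(7,-12) = (5.2500,-9.0000)
o1: d²=4 ≤ ρ²=32; F_rep = 18·(-2,0)/4² = (-2.2500,0.0000)
o2: d²=421 > ρ²=32 → inactive
o3: d²=136 > ρ²=32 → inactive
o4: d²=389 > ρ²=32 → inactive
F = F_att + ΣF_rep = (3.0000,-9.0000)
Δp = p'−p = (0.3750,-1.1250); α = Δx/Fx = (3/8) / (3) = 1/8
check: Δy/Fy = (-9/8) / (-9) = 1/8 ✓

α = 1/8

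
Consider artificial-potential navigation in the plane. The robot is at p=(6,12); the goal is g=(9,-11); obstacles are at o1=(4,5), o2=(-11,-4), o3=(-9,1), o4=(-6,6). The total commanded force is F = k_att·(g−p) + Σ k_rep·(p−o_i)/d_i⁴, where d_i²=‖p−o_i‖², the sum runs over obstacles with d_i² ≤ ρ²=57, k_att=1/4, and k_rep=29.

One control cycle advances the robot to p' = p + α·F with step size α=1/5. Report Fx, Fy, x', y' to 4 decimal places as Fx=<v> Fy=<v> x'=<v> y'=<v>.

F_att = 1/4·(g−p) = 1/4·(3,-23) = (0.7500,-5.7500)
o1: d²=53 ≤ ρ²=57; F_rep = 29·(2,7)/53² = (0.0206,0.0723)
o2: d²=545 > ρ²=57 → inactive
o3: d²=346 > ρ²=57 → inactive
o4: d²=180 > ρ²=57 → inactive
F = F_att + ΣF_rep = (0.7706,-5.6777)
p' = p + 1/5·F = (6.1541,10.8645)

Fx=0.7706 Fy=-5.6777 x'=6.1541 y'=10.8645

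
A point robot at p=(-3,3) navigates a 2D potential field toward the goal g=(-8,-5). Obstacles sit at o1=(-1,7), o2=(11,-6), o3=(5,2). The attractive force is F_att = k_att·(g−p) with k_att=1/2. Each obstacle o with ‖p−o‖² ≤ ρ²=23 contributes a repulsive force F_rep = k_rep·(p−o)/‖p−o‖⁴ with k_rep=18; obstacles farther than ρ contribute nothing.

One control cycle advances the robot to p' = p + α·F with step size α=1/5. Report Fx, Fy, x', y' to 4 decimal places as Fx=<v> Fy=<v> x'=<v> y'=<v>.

F_att = 1/2·(g−p) = 1/2·(-5,-8) = (-2.5000,-4.0000)
o1: d²=20 ≤ ρ²=23; F_rep = 18·(-2,-4)/20² = (-0.0900,-0.1800)
o2: d²=277 > ρ²=23 → inactive
o3: d²=65 > ρ²=23 → inactive
F = F_att + ΣF_rep = (-2.5900,-4.1800)
p' = p + 1/5·F = (-3.5180,2.1640)

Fx=-2.5900 Fy=-4.1800 x'=-3.5180 y'=2.1640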